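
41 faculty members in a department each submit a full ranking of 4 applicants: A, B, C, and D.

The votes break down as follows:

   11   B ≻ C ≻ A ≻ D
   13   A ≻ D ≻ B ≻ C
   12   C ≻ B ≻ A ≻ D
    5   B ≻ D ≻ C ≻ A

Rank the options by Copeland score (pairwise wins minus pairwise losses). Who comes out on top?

Pairwise results:
  A vs B: B wins 28–13.
  A vs C: C wins 28–13.
  A vs D: A wins 36–5.
  B vs C: B wins 29–12.
  B vs D: B wins 28–13.
  C vs D: C wins 23–18.
Copeland scores (wins − losses):
  A: 1 − 2 = -1
  B: 3 − 0 = 3
  C: 2 − 1 = 1
  D: 0 − 3 = -3
B has the best Copeland score.

B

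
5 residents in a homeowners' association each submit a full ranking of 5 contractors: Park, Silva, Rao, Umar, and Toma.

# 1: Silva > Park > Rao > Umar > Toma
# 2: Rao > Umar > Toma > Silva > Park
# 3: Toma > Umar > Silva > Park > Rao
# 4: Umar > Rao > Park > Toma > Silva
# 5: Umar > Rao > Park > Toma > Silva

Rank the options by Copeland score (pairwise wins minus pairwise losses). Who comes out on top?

Umar

Pairwise results:
  Park vs Silva: Silva wins 3–2.
  Park vs Rao: Rao wins 3–2.
  Park vs Umar: Umar wins 4–1.
  Park vs Toma: Park wins 3–2.
  Silva vs Rao: Rao wins 3–2.
  Silva vs Umar: Umar wins 4–1.
  Silva vs Toma: Toma wins 4–1.
  Rao vs Umar: Umar wins 3–2.
  Rao vs Toma: Rao wins 4–1.
  Umar vs Toma: Umar wins 4–1.
Copeland scores (wins − losses):
  Park: 1 − 3 = -2
  Silva: 1 − 3 = -2
  Rao: 3 − 1 = 2
  Umar: 4 − 0 = 4
  Toma: 1 − 3 = -2
Umar has the best Copeland score.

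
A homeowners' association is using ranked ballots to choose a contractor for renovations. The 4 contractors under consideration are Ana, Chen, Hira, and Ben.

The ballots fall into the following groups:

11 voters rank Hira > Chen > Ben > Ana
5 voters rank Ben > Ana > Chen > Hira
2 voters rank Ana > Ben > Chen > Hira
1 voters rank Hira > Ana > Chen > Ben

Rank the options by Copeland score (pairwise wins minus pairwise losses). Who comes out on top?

Hira

Pairwise results:
  Ana vs Chen: Chen wins 11–8.
  Ana vs Hira: Hira wins 12–7.
  Ana vs Ben: Ben wins 16–3.
  Chen vs Hira: Hira wins 12–7.
  Chen vs Ben: Chen wins 12–7.
  Hira vs Ben: Hira wins 12–7.
Copeland scores (wins − losses):
  Ana: 0 − 3 = -3
  Chen: 2 − 1 = 1
  Hira: 3 − 0 = 3
  Ben: 1 − 2 = -1
Hira has the best Copeland score.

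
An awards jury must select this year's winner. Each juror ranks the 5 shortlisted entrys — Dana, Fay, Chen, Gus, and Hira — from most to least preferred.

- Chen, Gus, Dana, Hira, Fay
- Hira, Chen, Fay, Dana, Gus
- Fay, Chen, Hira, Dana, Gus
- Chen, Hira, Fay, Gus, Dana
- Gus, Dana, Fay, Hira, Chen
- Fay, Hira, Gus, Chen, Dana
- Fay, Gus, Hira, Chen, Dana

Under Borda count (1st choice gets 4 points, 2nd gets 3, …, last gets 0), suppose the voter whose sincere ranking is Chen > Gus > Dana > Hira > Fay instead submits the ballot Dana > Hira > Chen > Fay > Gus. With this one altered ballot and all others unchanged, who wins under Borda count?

Borda totals with the altered ballot: Dana 9, Fay 19, Chen 14, Gus 10, Hira 18.
The winner is unchanged: still Fay.

Fay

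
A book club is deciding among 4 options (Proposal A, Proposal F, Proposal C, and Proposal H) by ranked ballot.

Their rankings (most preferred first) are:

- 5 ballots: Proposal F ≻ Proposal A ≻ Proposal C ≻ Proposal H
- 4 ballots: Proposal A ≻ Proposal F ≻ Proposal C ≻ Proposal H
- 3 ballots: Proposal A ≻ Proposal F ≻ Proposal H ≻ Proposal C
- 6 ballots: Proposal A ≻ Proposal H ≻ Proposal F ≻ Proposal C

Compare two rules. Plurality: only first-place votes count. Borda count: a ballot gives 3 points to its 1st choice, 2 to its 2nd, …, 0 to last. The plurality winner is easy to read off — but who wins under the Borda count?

Proposal A

Plurality first-place counts: Proposal A 13, Proposal F 5, Proposal C 0, Proposal H 0 → Proposal A.
Borda totals: Proposal A 49, Proposal F 35, Proposal C 9, Proposal H 15 → Proposal A.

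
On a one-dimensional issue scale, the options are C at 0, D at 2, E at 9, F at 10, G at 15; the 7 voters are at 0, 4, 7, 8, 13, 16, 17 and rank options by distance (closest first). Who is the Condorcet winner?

With single-peaked preferences on a line, the Condorcet winner is the candidate closest to the median voter.
The median voter (position 8) is closest to E at 9.
Check: E vs F — voters closer to E: 4 of 7.

E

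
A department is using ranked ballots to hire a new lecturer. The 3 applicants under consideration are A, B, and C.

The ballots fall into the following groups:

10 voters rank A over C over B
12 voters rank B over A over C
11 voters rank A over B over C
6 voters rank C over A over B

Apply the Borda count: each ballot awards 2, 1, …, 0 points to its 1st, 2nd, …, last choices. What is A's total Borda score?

60

Borda scores:
  A: 10·2 + 12·1 + 11·2 + 6·1 = 60
  B: 10·0 + 12·2 + 11·1 + 6·0 = 35
  C: 10·1 + 12·0 + 11·0 + 6·2 = 22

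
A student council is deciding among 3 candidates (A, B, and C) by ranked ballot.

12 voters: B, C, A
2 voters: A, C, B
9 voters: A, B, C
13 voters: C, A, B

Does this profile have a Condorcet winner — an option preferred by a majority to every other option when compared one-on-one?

No

Head-to-head results (36 voters total):
A vs B: A wins 24–12.
A vs C: C wins 25–11.
B vs C: B wins 21–15.
No candidate beats all others: A beats B beats C beats A, a majority cycle.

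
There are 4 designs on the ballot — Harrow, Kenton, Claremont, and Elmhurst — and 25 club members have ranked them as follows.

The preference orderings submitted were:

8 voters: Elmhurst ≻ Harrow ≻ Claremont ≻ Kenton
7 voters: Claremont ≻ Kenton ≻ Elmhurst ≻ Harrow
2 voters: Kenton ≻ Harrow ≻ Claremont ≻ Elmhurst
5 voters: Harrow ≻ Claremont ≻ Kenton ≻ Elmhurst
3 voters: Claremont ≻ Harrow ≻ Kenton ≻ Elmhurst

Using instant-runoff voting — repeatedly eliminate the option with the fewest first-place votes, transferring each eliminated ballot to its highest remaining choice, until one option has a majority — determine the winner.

Claremont

Round 1: Claremont 10, Elmhurst 8, Harrow 5, Kenton 2. Kenton has the fewest and is eliminated.
Round 2: Claremont 10, Elmhurst 8, Harrow 7. Harrow has the fewest and is eliminated.
Round 3: Claremont 17, Elmhurst 8. Claremont has a majority.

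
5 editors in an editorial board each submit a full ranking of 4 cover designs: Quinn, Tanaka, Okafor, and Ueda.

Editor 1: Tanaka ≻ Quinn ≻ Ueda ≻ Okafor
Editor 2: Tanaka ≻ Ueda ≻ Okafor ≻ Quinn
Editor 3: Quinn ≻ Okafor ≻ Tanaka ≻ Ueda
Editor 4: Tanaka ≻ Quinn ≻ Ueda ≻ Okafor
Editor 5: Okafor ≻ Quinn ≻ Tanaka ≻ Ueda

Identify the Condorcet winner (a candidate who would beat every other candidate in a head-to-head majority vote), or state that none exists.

Tanaka

Head-to-head results (5 voters total):
Quinn vs Tanaka: Tanaka wins 3–2.
Quinn vs Okafor: Quinn wins 3–2.
Quinn vs Ueda: Quinn wins 4–1.
Tanaka vs Okafor: Tanaka wins 3–2.
Tanaka vs Ueda: Tanaka wins 5–0.
Okafor vs Ueda: Ueda wins 3–2.
Tanaka beats each rival — Quinn (3–2), Okafor (3–2), Ueda (5–0) — so Tanaka is the Condorcet winner.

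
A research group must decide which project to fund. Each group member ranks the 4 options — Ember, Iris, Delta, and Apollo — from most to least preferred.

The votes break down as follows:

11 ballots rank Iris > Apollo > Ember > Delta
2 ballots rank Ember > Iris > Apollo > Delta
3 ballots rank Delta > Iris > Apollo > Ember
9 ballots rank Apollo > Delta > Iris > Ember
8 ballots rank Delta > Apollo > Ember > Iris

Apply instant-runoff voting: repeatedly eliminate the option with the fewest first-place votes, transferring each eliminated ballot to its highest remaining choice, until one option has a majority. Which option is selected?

Delta

Round 1: Iris 11, Delta 11, Apollo 9, Ember 2. Ember has the fewest and is eliminated.
Round 2: Iris 13, Delta 11, Apollo 9. Apollo has the fewest and is eliminated.
Round 3: Delta 20, Iris 13. Delta has a majority.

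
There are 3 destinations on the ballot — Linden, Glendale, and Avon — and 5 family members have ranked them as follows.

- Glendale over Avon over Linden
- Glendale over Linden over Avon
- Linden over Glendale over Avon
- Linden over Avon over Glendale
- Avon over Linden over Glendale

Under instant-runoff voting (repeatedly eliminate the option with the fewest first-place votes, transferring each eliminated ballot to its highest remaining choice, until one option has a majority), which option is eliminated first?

Avon

Round 1: Linden 2, Glendale 2, Avon 1. Avon has the fewest and is eliminated.
Round 2: Linden 3, Glendale 2. Linden has a majority.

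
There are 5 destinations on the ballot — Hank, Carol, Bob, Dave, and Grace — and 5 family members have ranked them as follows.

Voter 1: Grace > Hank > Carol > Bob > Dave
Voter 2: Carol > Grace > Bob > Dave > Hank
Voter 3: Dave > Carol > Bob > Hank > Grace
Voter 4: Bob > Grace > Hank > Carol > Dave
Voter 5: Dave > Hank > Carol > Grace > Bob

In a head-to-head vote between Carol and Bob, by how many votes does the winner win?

Ballots ranking Carol above Bob: 4.
Ballots ranking Bob above Carol: 1.
Carol wins 4–1, a margin of 3.

3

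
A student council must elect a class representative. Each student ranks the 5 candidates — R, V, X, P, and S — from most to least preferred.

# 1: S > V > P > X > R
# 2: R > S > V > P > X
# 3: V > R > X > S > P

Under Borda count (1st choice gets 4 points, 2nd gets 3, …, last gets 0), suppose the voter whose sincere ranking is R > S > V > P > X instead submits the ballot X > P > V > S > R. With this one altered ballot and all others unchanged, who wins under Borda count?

V

Borda totals with the altered ballot: R 3, V 9, X 7, P 5, S 6.
The winner is unchanged: still V.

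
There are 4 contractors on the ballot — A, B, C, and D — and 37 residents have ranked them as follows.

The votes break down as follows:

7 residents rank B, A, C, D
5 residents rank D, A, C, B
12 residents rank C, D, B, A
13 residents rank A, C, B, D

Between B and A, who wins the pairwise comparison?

Ballots ranking B above A: 7+12 = 19.
Ballots ranking A above B: 5+13 = 18.
B wins the head-to-head, 19–18.

B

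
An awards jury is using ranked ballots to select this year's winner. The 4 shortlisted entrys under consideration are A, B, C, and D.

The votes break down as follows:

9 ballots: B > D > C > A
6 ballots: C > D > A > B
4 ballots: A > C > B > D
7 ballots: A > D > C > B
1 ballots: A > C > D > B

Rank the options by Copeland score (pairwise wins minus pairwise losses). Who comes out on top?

Pairwise results:
  A vs B: A wins 18–9.
  A vs C: C wins 15–12.
  A vs D: D wins 15–12.
  B vs C: C wins 18–9.
  B vs D: D wins 14–13.
  C vs D: D wins 16–11.
Copeland scores (wins − losses):
  A: 1 − 2 = -1
  B: 0 − 3 = -3
  C: 2 − 1 = 1
  D: 3 − 0 = 3
D has the best Copeland score.

D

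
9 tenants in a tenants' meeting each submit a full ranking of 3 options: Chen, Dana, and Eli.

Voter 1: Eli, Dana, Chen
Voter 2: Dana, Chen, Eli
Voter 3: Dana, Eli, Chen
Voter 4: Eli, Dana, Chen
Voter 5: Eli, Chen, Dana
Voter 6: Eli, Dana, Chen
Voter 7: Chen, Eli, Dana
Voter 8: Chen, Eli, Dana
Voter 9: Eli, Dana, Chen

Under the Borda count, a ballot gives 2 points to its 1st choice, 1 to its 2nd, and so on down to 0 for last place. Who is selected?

Borda scores:
  Chen: 0 + 1 + 0 + 0 + 1 + 0 + 2 + 2 + 0 = 6
  Dana: 1 + 2 + 2 + 1 + 0 + 1 + 0 + 0 + 1 = 8
  Eli: 2 + 0 + 1 + 2 + 2 + 2 + 1 + 1 + 2 = 13
Eli has the highest total.

Eli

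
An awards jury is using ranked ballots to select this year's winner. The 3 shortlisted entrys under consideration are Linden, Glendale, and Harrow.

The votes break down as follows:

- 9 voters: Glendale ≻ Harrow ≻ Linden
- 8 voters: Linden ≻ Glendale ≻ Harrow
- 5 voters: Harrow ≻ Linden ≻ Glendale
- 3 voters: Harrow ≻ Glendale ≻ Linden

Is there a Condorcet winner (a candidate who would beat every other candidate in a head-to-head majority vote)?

No

Head-to-head results (25 voters total):
Linden vs Glendale: Linden wins 13–12.
Linden vs Harrow: Harrow wins 17–8.
Glendale vs Harrow: Glendale wins 17–8.
No candidate beats all others: Linden beats Glendale beats Harrow beats Linden, a majority cycle.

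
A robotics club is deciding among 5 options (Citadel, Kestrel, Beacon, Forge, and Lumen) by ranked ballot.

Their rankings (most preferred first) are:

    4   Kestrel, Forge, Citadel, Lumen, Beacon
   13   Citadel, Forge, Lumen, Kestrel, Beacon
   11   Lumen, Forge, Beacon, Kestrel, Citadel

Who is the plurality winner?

Citadel

First-place vote totals:
  Citadel: 13
  Kestrel: 4
  Beacon: 0
  Forge: 0
  Lumen: 11
Citadel has the most first-place votes.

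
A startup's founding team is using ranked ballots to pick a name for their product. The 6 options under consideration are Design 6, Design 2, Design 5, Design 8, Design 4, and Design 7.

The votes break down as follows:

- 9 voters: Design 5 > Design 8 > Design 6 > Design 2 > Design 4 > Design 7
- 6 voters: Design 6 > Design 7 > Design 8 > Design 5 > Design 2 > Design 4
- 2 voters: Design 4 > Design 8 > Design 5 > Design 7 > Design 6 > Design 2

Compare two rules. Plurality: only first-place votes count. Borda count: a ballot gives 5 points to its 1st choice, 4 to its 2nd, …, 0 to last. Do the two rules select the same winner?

Plurality first-place counts: Design 6 6, Design 2 0, Design 5 9, Design 8 0, Design 4 2, Design 7 0 → Design 5.
Borda totals: Design 6 59, Design 2 24, Design 5 63, Design 8 62, Design 4 19, Design 7 28 → Design 5.
The two rules agree on Design 5.

Yes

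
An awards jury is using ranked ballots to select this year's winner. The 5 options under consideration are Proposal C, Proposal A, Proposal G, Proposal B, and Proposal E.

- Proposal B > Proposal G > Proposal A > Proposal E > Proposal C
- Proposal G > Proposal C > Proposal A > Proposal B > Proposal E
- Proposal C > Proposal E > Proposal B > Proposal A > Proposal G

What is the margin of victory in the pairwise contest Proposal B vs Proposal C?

1

Ballots ranking Proposal B above Proposal C: 1.
Ballots ranking Proposal C above Proposal B: 2.
Proposal C wins 2–1, a margin of 1.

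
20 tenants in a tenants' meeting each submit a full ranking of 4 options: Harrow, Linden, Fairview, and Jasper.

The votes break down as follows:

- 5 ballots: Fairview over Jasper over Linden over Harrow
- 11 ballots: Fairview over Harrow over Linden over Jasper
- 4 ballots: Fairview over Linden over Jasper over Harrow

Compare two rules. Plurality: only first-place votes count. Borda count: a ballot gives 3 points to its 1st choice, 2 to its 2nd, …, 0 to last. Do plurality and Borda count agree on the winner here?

Yes

Plurality first-place counts: Harrow 0, Linden 0, Fairview 20, Jasper 0 → Fairview.
Borda totals: Harrow 22, Linden 24, Fairview 60, Jasper 14 → Fairview.
The two rules agree on Fairview.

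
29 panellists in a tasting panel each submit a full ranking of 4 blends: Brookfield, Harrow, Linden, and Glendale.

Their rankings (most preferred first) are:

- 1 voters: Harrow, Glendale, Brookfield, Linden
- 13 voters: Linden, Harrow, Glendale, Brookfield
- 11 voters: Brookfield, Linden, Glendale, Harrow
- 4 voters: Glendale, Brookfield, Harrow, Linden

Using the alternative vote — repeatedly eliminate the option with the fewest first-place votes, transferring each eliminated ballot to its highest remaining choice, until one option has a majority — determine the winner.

Round 1: Linden 13, Brookfield 11, Glendale 4, Harrow 1. Harrow has the fewest and is eliminated.
Round 2: Linden 13, Brookfield 11, Glendale 5. Glendale has the fewest and is eliminated.
Round 3: Brookfield 16, Linden 13. Brookfield has a majority.

Brookfield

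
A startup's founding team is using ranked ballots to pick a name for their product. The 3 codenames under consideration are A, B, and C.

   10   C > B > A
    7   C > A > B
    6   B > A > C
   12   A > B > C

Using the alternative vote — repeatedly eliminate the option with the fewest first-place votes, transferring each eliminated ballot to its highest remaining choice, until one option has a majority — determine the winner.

A

Round 1: C 17, A 12, B 6. B has the fewest and is eliminated.
Round 2: A 18, C 17. A has a majority.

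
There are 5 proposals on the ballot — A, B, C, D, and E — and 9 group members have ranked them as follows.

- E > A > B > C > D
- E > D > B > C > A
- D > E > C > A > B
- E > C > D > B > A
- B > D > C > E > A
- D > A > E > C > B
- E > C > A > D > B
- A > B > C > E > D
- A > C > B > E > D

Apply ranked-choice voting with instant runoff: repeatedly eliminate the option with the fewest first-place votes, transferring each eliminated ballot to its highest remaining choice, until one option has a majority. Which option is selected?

E

Round 1: E 4, A 2, D 2, B 1, C 0. C has the fewest and is eliminated.
Round 2: E 4, A 2, D 2, B 1. B has the fewest and is eliminated.
Round 3: E 4, D 3, A 2. A has the fewest and is eliminated.
Round 4: E 6, D 3. E has a majority.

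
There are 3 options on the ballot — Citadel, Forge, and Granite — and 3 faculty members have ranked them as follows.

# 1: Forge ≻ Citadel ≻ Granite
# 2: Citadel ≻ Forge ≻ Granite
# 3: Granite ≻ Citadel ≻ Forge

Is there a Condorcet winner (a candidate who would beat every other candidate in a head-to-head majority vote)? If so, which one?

Citadel

Head-to-head results (3 voters total):
Citadel vs Forge: Citadel wins 2–1.
Citadel vs Granite: Citadel wins 2–1.
Forge vs Granite: Forge wins 2–1.
Citadel beats each rival — Forge (2–1), Granite (2–1) — so Citadel is the Condorcet winner.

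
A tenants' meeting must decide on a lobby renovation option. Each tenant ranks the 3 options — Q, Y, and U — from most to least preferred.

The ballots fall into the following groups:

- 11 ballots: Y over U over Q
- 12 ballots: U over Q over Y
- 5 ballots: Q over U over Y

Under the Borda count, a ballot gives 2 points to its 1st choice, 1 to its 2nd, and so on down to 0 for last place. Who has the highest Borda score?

Borda scores:
  Q: 11·0 + 12·1 + 5·2 = 22
  Y: 11·2 + 12·0 + 5·0 = 22
  U: 11·1 + 12·2 + 5·1 = 40
U has the highest total.

U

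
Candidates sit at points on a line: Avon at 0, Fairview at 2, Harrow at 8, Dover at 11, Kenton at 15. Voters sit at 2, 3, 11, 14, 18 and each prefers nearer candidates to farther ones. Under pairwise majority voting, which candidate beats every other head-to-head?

Dover

With single-peaked preferences on a line, the Condorcet winner is the candidate closest to the median voter.
The median voter (position 11) is closest to Dover at 11.
Check: Dover vs Harrow — voters closer to Dover: 3 of 5.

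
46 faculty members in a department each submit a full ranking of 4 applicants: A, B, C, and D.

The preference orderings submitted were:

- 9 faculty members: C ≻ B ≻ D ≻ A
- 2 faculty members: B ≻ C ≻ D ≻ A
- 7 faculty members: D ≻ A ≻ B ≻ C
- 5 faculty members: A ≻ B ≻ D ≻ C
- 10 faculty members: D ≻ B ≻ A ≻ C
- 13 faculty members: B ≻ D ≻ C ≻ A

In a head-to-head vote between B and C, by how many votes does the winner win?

28

Ballots ranking B above C: 2+7+5+10+13 = 37.
Ballots ranking C above B: 9.
B wins 37–9, a margin of 28.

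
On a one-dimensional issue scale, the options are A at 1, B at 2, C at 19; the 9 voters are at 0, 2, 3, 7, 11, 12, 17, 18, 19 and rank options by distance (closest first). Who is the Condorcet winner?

C

With single-peaked preferences on a line, the Condorcet winner is the candidate closest to the median voter.
The median voter (position 11) is closest to C at 19.
Check: C vs A — voters closer to C: 5 of 9.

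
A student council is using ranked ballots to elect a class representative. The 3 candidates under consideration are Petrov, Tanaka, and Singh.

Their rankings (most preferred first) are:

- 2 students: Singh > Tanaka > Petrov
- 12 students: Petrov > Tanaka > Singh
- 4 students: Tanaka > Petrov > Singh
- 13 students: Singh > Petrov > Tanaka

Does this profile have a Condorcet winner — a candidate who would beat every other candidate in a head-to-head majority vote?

Yes

Head-to-head results (31 voters total):
Petrov vs Tanaka: Petrov wins 25–6.
Petrov vs Singh: Petrov wins 16–15.
Tanaka vs Singh: Tanaka wins 16–15.
Petrov beats each rival — Tanaka (25–6), Singh (16–15) — so Petrov is the Condorcet winner.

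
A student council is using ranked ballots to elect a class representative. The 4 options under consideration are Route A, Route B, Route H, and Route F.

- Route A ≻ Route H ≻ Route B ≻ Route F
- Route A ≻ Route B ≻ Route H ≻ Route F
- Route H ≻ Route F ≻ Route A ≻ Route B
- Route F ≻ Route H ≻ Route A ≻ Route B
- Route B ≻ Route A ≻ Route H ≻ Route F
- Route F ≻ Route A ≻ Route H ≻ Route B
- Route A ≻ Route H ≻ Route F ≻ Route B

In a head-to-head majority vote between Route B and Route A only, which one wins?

Ballots ranking Route B above Route A: 1.
Ballots ranking Route A above Route B: 6.
Route A wins the head-to-head, 6–1.

Route A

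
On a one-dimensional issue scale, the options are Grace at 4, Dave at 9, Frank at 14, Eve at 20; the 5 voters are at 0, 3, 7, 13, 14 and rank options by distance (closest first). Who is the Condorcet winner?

With single-peaked preferences on a line, the Condorcet winner is the candidate closest to the median voter.
The median voter (position 7) is closest to Dave at 9.
Check: Dave vs Frank — voters closer to Dave: 3 of 5.

Dave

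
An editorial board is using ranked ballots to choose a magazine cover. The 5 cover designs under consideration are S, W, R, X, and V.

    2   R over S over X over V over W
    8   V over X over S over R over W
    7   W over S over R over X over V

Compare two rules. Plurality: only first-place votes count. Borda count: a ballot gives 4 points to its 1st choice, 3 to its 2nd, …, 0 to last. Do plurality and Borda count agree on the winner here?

Plurality first-place counts: S 0, W 7, R 2, X 0, V 8 → V.
Borda totals: S 43, W 28, R 30, X 35, V 34 → S.
The two rules disagree: plurality picks V, Borda picks S.

No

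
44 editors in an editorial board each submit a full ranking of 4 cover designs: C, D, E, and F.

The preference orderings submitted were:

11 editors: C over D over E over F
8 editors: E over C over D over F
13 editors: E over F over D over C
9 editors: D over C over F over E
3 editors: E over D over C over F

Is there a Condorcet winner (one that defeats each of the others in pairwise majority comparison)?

Head-to-head results (44 voters total):
C vs D: D wins 25–19.
C vs E: E wins 24–20.
C vs F: C wins 31–13.
D vs E: E wins 24–20.
D vs F: D wins 31–13.
E vs F: E wins 35–9.
E beats each rival — C (24–20), D (24–20), F (35–9) — so E is the Condorcet winner.

Yes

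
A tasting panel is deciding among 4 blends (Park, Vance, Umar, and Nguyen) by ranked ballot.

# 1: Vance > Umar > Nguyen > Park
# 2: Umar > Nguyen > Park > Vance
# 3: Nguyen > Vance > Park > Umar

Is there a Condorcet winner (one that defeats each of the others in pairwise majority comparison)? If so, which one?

None — there is no Condorcet winner

Head-to-head results (3 voters total):
Park vs Vance: Vance wins 2–1.
Park vs Umar: Umar wins 2–1.
Park vs Nguyen: Nguyen wins 3–0.
Vance vs Umar: Vance wins 2–1.
Vance vs Nguyen: Nguyen wins 2–1.
Umar vs Nguyen: Umar wins 2–1.
No candidate beats all others: Vance beats Umar beats Nguyen beats Vance, a majority cycle.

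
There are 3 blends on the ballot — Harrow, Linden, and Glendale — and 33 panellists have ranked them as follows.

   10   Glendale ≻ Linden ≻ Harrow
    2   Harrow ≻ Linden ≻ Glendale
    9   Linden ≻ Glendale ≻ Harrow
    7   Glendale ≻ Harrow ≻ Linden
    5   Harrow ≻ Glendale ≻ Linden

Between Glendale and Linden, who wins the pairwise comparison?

Glendale

Ballots ranking Glendale above Linden: 10+7+5 = 22.
Ballots ranking Linden above Glendale: 2+9 = 11.
Glendale wins the head-to-head, 22–11.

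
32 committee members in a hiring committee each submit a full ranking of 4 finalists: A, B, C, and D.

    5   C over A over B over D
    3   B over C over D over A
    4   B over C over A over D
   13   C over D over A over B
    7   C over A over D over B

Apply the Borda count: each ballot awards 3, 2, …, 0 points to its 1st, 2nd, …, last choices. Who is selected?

Borda scores:
  A: 5·2 + 3·0 + 4·1 + 13·1 + 7·2 = 41
  B: 5·1 + 3·3 + 4·3 + 13·0 + 7·0 = 26
  C: 5·3 + 3·2 + 4·2 + 13·3 + 7·3 = 89
  D: 5·0 + 3·1 + 4·0 + 13·2 + 7·1 = 36
C has the highest total.

C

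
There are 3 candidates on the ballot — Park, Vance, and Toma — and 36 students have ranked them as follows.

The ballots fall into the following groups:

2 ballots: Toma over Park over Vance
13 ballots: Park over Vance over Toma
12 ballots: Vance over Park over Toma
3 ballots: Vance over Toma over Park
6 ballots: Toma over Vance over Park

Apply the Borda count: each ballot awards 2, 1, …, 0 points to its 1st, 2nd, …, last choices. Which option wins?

Borda scores:
  Park: 2·1 + 13·2 + 12·1 + 3·0 + 6·0 = 40
  Vance: 2·0 + 13·1 + 12·2 + 3·2 + 6·1 = 49
  Toma: 2·2 + 13·0 + 12·0 + 3·1 + 6·2 = 19
Vance has the highest total.

Vance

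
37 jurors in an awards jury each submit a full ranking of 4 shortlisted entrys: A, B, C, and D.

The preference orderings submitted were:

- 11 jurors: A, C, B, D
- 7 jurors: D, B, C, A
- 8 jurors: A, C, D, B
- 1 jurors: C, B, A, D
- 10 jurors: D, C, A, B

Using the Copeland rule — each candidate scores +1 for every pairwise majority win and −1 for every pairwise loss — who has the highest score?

Pairwise results:
  A vs B: A wins 29–8.
  A vs C: A wins 19–18.
  A vs D: A wins 20–17.
  B vs C: C wins 30–7.
  B vs D: D wins 25–12.
  C vs D: C wins 20–17.
Copeland scores (wins − losses):
  A: 3 − 0 = 3
  B: 0 − 3 = -3
  C: 2 − 1 = 1
  D: 1 − 2 = -1
A has the best Copeland score.

A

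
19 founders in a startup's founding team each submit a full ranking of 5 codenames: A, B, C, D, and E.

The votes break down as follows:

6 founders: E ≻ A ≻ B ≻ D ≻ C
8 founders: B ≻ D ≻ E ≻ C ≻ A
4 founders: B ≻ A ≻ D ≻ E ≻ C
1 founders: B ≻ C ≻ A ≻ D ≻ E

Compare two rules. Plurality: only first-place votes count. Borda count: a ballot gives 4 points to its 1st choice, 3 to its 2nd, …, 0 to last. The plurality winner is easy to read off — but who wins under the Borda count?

B

Plurality first-place counts: A 0, B 13, C 0, D 0, E 6 → B.
Borda totals: A 32, B 64, C 11, D 39, E 44 → B.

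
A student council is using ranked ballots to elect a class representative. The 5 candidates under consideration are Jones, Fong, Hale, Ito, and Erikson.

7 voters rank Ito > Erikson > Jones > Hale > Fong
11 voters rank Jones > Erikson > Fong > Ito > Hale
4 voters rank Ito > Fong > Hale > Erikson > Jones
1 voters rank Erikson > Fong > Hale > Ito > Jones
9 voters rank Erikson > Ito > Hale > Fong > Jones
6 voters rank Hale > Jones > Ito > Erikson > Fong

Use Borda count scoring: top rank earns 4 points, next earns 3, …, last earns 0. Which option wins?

Erikson

Borda scores:
  Jones: 7·2 + 11·4 + 4·0 + 0 + 9·0 + 6·3 = 76
  Fong: 7·0 + 11·2 + 4·3 + 3 + 9·1 + 6·0 = 46
  Hale: 7·1 + 11·0 + 4·2 + 2 + 9·2 + 6·4 = 59
  Ito: 7·4 + 11·1 + 4·4 + 1 + 9·3 + 6·2 = 95
  Erikson: 7·3 + 11·3 + 4·1 + 4 + 9·4 + 6·1 = 104
Erikson has the highest total.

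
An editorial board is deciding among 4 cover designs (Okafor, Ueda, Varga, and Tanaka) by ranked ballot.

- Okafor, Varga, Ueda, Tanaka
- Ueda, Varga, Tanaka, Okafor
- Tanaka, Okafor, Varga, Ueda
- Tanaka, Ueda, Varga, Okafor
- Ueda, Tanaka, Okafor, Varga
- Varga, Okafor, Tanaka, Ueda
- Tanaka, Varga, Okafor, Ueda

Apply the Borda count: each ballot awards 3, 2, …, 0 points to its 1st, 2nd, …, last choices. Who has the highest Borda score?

Tanaka

Borda scores:
  Okafor: 3 + 0 + 2 + 0 + 1 + 2 + 1 = 9
  Ueda: 1 + 3 + 0 + 2 + 3 + 0 + 0 = 9
  Varga: 2 + 2 + 1 + 1 + 0 + 3 + 2 = 11
  Tanaka: 0 + 1 + 3 + 3 + 2 + 1 + 3 = 13
Tanaka has the highest total.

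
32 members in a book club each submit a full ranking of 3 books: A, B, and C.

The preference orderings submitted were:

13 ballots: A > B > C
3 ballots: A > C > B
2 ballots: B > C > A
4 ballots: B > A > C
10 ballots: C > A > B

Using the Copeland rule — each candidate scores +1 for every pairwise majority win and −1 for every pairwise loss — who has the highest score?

Pairwise results:
  A vs B: A wins 26–6.
  A vs C: A wins 20–12.
  B vs C: B wins 19–13.
Copeland scores (wins − losses):
  A: 2 − 0 = 2
  B: 1 − 1 = 0
  C: 0 − 2 = -2
A has the best Copeland score.

A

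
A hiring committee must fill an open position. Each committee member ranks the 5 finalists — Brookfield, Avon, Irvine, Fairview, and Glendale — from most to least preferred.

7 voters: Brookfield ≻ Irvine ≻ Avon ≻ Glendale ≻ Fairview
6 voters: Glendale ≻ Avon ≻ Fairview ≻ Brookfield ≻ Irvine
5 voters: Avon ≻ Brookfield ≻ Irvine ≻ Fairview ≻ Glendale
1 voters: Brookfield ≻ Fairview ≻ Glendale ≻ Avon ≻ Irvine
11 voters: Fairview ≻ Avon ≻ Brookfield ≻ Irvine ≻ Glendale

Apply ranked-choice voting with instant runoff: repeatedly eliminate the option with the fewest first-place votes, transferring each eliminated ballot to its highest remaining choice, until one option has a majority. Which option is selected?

Round 1: Fairview 11, Brookfield 8, Glendale 6, Avon 5, Irvine 0. Irvine has the fewest and is eliminated.
Round 2: Fairview 11, Brookfield 8, Glendale 6, Avon 5. Avon has the fewest and is eliminated.
Round 3: Brookfield 13, Fairview 11, Glendale 6. Glendale has the fewest and is eliminated.
Round 4: Fairview 17, Brookfield 13. Fairview has a majority.

Fairview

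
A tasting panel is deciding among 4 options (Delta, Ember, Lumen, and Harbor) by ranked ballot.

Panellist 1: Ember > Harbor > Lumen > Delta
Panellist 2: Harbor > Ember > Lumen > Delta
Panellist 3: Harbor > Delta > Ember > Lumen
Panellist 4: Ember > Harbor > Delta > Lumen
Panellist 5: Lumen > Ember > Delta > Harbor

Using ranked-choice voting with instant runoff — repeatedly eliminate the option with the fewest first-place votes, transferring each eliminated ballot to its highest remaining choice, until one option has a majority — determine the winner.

Ember

Round 1: Ember 2, Harbor 2, Lumen 1, Delta 0. Delta has the fewest and is eliminated.
Round 2: Ember 2, Harbor 2, Lumen 1. Lumen has the fewest and is eliminated.
Round 3: Ember 3, Harbor 2. Ember has a majority.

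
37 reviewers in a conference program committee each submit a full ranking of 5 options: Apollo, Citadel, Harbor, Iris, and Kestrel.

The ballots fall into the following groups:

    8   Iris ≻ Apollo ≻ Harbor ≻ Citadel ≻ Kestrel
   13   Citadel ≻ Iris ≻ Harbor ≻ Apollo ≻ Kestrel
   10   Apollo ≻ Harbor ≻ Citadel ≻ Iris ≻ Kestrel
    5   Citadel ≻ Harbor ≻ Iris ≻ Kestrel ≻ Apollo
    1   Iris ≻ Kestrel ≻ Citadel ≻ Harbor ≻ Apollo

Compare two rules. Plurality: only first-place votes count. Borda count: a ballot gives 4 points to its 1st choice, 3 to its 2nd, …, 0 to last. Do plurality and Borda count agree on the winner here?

Plurality first-place counts: Apollo 10, Citadel 18, Harbor 0, Iris 9, Kestrel 0 → Citadel.
Borda totals: Apollo 77, Citadel 102, Harbor 88, Iris 95, Kestrel 8 → Citadel.
The two rules agree on Citadel.

Yes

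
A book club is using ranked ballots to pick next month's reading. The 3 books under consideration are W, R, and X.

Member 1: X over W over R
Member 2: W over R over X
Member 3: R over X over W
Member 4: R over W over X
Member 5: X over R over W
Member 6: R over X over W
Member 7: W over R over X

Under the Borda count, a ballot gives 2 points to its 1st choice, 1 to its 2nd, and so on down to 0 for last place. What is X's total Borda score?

Borda scores:
  W: 1 + 2 + 0 + 1 + 0 + 0 + 2 = 6
  R: 0 + 1 + 2 + 2 + 1 + 2 + 1 = 9
  X: 2 + 0 + 1 + 0 + 2 + 1 + 0 = 6

6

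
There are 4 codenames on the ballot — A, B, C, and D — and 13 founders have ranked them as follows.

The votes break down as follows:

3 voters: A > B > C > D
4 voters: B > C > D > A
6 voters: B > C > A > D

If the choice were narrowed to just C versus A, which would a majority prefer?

Ballots ranking C above A: 4+6 = 10.
Ballots ranking A above C: 3.
C wins the head-to-head, 10–3.

C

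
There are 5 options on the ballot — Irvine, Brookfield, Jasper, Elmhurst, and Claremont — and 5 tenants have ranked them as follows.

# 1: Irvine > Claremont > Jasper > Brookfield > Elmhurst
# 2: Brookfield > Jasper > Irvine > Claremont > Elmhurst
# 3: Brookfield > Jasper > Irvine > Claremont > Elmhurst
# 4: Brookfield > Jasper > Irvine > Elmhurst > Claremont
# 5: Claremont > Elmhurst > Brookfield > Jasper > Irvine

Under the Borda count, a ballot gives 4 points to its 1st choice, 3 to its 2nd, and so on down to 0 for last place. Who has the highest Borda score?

Borda scores:
  Irvine: 4 + 2 + 2 + 2 + 0 = 10
  Brookfield: 1 + 4 + 4 + 4 + 2 = 15
  Jasper: 2 + 3 + 3 + 3 + 1 = 12
  Elmhurst: 0 + 0 + 0 + 1 + 3 = 4
  Claremont: 3 + 1 + 1 + 0 + 4 = 9
Brookfield has the highest total.

Brookfield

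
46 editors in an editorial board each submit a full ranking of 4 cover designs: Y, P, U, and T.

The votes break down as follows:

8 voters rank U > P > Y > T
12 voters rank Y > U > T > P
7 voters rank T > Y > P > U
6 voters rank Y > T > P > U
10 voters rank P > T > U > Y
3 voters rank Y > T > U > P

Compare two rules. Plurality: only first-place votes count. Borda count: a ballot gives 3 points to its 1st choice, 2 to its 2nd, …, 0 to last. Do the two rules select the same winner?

Plurality first-place counts: Y 21, P 10, U 8, T 7 → Y.
Borda totals: Y 85, P 59, U 61, T 71 → Y.
The two rules agree on Y.

Yes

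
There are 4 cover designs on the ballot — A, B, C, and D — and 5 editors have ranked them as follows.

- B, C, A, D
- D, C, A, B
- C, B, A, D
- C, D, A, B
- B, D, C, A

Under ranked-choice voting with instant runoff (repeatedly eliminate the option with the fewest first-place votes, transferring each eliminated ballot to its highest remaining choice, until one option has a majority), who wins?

C

Round 1: B 2, C 2, D 1, A 0. A has the fewest and is eliminated.
Round 2: B 2, C 2, D 1. D has the fewest and is eliminated.
Round 3: C 3, B 2. C has a majority.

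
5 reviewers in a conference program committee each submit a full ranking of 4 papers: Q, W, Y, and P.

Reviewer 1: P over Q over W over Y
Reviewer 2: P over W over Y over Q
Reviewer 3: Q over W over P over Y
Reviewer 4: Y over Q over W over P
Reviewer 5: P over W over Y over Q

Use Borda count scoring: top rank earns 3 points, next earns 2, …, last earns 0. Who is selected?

P

Borda scores:
  Q: 2 + 0 + 3 + 2 + 0 = 7
  W: 1 + 2 + 2 + 1 + 2 = 8
  Y: 0 + 1 + 0 + 3 + 1 = 5
  P: 3 + 3 + 1 + 0 + 3 = 10
P has the highest total.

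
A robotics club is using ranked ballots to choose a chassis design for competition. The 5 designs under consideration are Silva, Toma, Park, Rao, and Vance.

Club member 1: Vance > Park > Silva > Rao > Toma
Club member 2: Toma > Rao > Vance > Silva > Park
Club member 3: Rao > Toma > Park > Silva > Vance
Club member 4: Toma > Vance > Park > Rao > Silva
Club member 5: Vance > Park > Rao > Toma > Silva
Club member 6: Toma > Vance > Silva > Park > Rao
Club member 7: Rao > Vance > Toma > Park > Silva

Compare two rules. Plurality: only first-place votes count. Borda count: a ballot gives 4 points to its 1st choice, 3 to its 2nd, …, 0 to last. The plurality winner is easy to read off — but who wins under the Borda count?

Plurality first-place counts: Silva 0, Toma 3, Park 0, Rao 2, Vance 2 → Toma.
Borda totals: Silva 6, Toma 18, Park 12, Rao 15, Vance 19 → Vance.

Vance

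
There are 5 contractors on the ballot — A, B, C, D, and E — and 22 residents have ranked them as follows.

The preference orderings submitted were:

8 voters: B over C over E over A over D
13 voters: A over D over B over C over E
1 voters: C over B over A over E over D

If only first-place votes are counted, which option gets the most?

First-place vote totals:
  A: 13
  B: 8
  C: 1
  D: 0
  E: 0
A has the most first-place votes.

A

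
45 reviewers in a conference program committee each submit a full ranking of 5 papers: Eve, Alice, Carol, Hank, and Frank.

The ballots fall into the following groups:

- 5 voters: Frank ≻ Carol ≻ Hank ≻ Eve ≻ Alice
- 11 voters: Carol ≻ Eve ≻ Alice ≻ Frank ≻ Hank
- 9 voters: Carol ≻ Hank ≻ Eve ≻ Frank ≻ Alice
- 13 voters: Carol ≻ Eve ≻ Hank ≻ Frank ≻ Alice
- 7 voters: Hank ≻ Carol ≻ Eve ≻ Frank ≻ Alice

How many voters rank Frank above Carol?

5

Ballots ranking Frank above Carol: 5.
Ballots ranking Carol above Frank: 11+9+13+7 = 40.
So 5 of 45 voters prefer Frank to Carol.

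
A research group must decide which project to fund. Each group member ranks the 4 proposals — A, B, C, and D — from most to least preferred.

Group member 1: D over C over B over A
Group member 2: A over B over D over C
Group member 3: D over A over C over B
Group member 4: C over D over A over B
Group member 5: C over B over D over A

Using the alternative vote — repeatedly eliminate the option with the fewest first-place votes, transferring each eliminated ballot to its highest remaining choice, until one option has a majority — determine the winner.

D

Round 1: C 2, D 2, A 1, B 0. B has the fewest and is eliminated.
Round 2: C 2, D 2, A 1. A has the fewest and is eliminated.
Round 3: D 3, C 2. D has a majority.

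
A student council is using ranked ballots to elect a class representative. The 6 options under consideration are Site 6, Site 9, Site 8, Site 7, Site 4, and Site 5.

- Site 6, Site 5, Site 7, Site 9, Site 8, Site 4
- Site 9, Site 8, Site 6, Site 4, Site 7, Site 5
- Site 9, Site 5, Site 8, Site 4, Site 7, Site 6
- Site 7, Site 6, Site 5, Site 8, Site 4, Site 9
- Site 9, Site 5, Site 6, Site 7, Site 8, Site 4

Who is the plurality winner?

First-place vote totals:
  Site 6: 1
  Site 9: 3
  Site 8: 0
  Site 7: 1
  Site 4: 0
  Site 5: 0
Site 9 has the most first-place votes.

Site 9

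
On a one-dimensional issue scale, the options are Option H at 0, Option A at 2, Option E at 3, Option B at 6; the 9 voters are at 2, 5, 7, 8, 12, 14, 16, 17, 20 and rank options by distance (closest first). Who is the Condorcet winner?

With single-peaked preferences on a line, the Condorcet winner is the candidate closest to the median voter.
The median voter (position 12) is closest to Option B at 6.
Check: Option B vs Option A — voters closer to Option B: 8 of 9.

Option B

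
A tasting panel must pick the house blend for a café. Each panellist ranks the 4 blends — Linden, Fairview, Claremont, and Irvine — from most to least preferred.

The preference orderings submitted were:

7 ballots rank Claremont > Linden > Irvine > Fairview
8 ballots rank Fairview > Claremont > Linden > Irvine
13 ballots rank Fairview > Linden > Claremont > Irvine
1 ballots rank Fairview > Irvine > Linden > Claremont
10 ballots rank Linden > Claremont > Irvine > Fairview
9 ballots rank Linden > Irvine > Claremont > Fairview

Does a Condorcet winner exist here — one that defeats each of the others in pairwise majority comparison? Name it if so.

Linden

Head-to-head results (48 voters total):
Linden vs Fairview: Linden wins 26–22.
Linden vs Claremont: Linden wins 33–15.
Linden vs Irvine: Linden wins 47–1.
Fairview vs Claremont: Claremont wins 26–22.
Fairview vs Irvine: Irvine wins 26–22.
Claremont vs Irvine: Claremont wins 38–10.
Linden beats each rival — Fairview (26–22), Claremont (33–15), Irvine (47–1) — so Linden is the Condorcet winner.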